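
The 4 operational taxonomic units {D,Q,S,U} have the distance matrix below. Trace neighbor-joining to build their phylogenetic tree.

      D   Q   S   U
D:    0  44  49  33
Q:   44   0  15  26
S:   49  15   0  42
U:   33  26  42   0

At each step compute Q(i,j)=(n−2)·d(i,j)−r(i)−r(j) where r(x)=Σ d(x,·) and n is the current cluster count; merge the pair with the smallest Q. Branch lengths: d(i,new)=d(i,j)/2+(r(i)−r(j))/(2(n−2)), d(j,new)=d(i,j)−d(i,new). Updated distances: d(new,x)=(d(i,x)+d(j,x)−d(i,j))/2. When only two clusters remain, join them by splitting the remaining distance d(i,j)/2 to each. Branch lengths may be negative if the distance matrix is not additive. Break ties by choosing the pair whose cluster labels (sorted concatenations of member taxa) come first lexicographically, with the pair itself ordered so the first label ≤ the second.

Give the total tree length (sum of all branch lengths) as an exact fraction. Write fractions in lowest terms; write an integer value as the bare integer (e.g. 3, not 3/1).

257/4

step 1: merge (D,U) at d=33, Q=-161; branch lengths D→91/4, U→41/4; new cluster DU
  updated: d(DU,Q)=37/2, d(DU,S)=29
step 2: merge (DU,Q) at d=37/2, Q=-125/2; branch lengths DU→65/4, Q→9/4; new cluster DQU
  updated: d(DQU,S)=51/4
step 3: merge (DQU,S) at d=51/4; branch lengths DQU→51/8, S→51/8; new cluster DQSU
final tree: (((D:91/4,U:41/4):65/4,Q:9/4):51/8,S:51/8)
total length: 257/4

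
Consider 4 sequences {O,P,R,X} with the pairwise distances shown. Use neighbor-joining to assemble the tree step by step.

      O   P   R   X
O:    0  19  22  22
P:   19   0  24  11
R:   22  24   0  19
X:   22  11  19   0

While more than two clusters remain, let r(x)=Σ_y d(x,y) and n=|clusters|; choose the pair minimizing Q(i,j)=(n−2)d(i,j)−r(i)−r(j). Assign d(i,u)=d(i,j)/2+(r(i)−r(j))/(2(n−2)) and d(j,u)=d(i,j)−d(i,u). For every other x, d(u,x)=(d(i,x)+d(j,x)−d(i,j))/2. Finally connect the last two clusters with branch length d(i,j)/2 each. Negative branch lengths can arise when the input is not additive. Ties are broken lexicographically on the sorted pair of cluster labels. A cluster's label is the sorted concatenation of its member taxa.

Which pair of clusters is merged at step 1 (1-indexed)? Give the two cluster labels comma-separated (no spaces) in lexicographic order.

step 1: merge (O,R) at d=22, Q=-84; branch lengths O→21/2, R→23/2; new cluster OR
  updated: d(OR,P)=21/2, d(OR,X)=19/2
step 2: merge (OR,P) at d=21/2, Q=-31; branch lengths OR→9/2, P→6; new cluster OPR
  updated: d(OPR,X)=5
step 3: merge (OPR,X) at d=5; branch lengths OPR→5/2, X→5/2; new cluster OPRX
final tree: (((O:21/2,R:23/2):9/2,P:6):5/2,X:5/2)
total length: 75/2

O,R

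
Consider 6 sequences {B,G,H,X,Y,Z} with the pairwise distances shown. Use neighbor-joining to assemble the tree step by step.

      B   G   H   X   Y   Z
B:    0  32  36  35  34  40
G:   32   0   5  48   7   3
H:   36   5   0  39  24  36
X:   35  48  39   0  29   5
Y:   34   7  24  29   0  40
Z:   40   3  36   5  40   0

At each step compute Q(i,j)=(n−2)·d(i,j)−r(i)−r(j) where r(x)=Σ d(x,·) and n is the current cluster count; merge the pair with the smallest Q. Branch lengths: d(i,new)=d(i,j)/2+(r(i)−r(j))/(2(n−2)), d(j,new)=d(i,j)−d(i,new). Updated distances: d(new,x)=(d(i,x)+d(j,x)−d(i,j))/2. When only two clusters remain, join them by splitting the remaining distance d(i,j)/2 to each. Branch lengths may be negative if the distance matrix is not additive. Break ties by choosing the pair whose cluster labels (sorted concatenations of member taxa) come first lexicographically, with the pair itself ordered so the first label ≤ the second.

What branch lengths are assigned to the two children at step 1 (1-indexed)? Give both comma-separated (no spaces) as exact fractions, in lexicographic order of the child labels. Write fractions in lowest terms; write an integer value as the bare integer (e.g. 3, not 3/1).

13/2,-3/2

1. join X+Z (d=5, Q=-260) ⇒ XZ; edges |X|=13/2, |Z|=-3/2
  updated: d(B,XZ)=35, d(G,XZ)=23, d(H,XZ)=35, d(XZ,Y)=32
2. join B+XZ (d=35, Q=-157) ⇒ BXZ; edges |B|=39/2, |XZ|=31/2
  updated: d(BXZ,G)=10, d(BXZ,H)=18, d(BXZ,Y)=31/2
3. join BXZ+Y (d=31/2, Q=-59) ⇒ BXYZ; edges |BXZ|=7, |Y|=17/2
  updated: d(BXYZ,G)=3/4, d(BXYZ,H)=53/4
4. join BXYZ+G (d=3/4, Q=-19) ⇒ BGXYZ; edges |BXYZ|=9/2, |G|=-15/4
  updated: d(BGXYZ,H)=35/4
5. join BGXYZ+H (d=35/4) ⇒ BGHXYZ; edges |BGXYZ|=35/8, |H|=35/8
final tree: ((((B:39/2,(X:13/2,Z:-3/2):31/2):7,Y:17/2):9/2,G:-15/4):35/8,H:35/8)
total length: 65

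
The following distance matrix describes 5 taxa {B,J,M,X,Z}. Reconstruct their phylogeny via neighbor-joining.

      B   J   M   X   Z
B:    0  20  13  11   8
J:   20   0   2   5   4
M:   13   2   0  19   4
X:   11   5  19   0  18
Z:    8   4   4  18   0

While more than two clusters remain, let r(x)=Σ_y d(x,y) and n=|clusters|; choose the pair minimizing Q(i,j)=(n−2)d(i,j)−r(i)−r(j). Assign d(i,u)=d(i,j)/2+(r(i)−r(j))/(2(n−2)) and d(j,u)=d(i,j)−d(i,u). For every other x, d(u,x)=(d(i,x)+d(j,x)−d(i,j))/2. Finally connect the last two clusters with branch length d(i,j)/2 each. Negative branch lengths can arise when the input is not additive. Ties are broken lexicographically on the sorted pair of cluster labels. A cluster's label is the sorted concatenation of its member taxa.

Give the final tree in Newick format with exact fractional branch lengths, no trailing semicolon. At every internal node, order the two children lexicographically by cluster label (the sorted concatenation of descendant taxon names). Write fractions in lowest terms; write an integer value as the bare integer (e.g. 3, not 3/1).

iteration 1: select B,X (d=11, Q=-72); attach at lengths (16/3, 17/3); label the merged cluster BX
  updated: d(BX,J)=7, d(BX,M)=21/2, d(BX,Z)=15/2
iteration 2: select BX,Z (d=15/2, Q=-51/2); attach at lengths (49/8, 11/8); label the merged cluster BXZ
  updated: d(BXZ,J)=7/4, d(BXZ,M)=7/2
iteration 3: select BXZ,J (d=7/4, Q=-29/4); attach at lengths (13/8, 1/8); label the merged cluster BJXZ
  updated: d(BJXZ,M)=15/8
iteration 4: select BJXZ,M (d=15/8); attach at lengths (15/16, 15/16); label the merged cluster BJMXZ
final tree: ((((B:16/3,X:17/3):49/8,Z:11/8):13/8,J:1/8):15/16,M:15/16)
total length: 177/8

((((B:16/3,X:17/3):49/8,Z:11/8):13/8,J:1/8):15/16,M:15/16)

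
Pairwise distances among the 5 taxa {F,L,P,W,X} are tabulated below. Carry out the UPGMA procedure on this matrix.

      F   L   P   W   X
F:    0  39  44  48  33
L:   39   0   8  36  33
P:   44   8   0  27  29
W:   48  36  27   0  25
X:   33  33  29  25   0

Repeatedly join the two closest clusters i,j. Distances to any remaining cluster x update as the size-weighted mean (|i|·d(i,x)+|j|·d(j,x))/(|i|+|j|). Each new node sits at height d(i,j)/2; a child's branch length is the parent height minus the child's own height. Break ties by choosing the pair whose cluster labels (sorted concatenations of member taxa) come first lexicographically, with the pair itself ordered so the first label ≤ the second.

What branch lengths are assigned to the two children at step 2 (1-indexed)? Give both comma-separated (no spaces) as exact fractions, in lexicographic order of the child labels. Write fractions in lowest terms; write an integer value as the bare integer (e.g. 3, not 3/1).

iteration 1: select L,P (d=8); attach at lengths (4, 4); label the merged cluster LP
  updated: d(F,LP)=83/2, d(LP,W)=63/2, d(LP,X)=31
iteration 2: select W,X (d=25); attach at lengths (25/2, 25/2); label the merged cluster WX
  updated: d(F,WX)=81/2, d(LP,WX)=125/4
iteration 3: select LP,WX (d=125/4); attach at lengths (93/8, 25/8); label the merged cluster LPWX
  updated: d(F,LPWX)=41
iteration 4: select F,LPWX (d=41); attach at lengths (41/2, 39/8); label the merged cluster FLPWX
final tree: (F:41/2,((L:4,P:4):93/8,(W:25/2,X:25/2):25/8):39/8)
total length: 585/8

25/2,25/2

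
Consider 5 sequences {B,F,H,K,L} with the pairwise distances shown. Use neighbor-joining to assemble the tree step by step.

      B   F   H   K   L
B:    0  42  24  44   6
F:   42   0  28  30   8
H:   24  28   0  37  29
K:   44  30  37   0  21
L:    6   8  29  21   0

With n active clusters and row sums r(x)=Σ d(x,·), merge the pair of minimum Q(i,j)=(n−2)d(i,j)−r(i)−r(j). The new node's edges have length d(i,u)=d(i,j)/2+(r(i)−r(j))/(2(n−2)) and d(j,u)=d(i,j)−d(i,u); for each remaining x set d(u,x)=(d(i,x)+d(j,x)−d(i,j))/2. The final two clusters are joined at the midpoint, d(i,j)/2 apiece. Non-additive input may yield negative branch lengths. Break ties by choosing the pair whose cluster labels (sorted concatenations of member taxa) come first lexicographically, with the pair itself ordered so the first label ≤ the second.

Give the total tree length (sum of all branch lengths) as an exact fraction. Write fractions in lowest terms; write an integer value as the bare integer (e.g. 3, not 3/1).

495/8

step 1: merge (B,H) at d=24, Q=-162; branch lengths B→35/3, H→37/3; new cluster BH
  updated: d(BH,F)=23, d(BH,K)=57/2, d(BH,L)=11/2
step 2: merge (BH,L) at d=11/2, Q=-161/2; branch lengths BH→67/8, L→-23/8; new cluster BHL
  updated: d(BHL,F)=51/4, d(BHL,K)=22
step 3: merge (BHL,F) at d=51/4, Q=-259/4; branch lengths BHL→19/8, F→83/8; new cluster BFHL
  updated: d(BFHL,K)=157/8
step 4: merge (BFHL,K) at d=157/8; branch lengths BFHL→157/16, K→157/16; new cluster BFHKL
final tree: ((((B:35/3,H:37/3):67/8,L:-23/8):19/8,F:83/8):157/16,K:157/16)
total length: 495/8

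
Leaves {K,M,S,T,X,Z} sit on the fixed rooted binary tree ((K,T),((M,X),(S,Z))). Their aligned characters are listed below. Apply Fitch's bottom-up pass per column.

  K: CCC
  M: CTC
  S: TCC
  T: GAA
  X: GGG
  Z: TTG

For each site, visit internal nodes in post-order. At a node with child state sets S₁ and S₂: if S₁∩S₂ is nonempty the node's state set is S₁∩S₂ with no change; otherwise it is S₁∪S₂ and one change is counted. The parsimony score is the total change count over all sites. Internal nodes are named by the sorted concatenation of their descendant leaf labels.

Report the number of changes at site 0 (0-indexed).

site 0, node KT: K={C} ∪ T={G} → {C,G} (+1)
site 0, node MX: M={C} ∪ X={G} → {C,G} (+1)
site 0, node SZ: S={T} ∩ Z={T} → {T} (+0)
site 0, node MSXZ: MX={C,G} ∪ SZ={T} → {C,G,T} (+1)
site 0, node KMSTXZ: KT={C,G} ∩ MSXZ={C,G,T} → {C,G} (+0)
site 1, node KT: K={C} ∪ T={A} → {A,C} (+1)
site 1, node MX: M={T} ∪ X={G} → {G,T} (+1)
site 1, node SZ: S={C} ∪ Z={T} → {C,T} (+1)
site 1, node MSXZ: MX={G,T} ∩ SZ={C,T} → {T} (+0)
site 1, node KMSTXZ: KT={A,C} ∪ MSXZ={T} → {A,C,T} (+1)
site 2, node KT: K={C} ∪ T={A} → {A,C} (+1)
site 2, node MX: M={C} ∪ X={G} → {C,G} (+1)
site 2, node SZ: S={C} ∪ Z={G} → {C,G} (+1)
site 2, node MSXZ: MX={C,G} ∩ SZ={C,G} → {C,G} (+0)
site 2, node KMSTXZ: KT={A,C} ∩ MSXZ={C,G} → {C} (+0)
per-site changes: [3, 4, 3]; total = 10

3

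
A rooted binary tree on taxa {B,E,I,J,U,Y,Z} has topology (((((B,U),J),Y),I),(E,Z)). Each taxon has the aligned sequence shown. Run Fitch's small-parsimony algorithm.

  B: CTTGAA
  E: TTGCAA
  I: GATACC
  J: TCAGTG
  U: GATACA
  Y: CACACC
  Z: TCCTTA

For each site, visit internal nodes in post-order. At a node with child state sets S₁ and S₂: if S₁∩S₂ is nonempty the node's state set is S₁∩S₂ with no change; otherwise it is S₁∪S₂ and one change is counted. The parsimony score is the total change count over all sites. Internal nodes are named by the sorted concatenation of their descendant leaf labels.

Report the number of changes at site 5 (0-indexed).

site 0, node BU: B={C} ∪ U={G} → {C,G} (+1)
site 0, node BJU: BU={C,G} ∪ J={T} → {C,G,T} (+1)
site 0, node BJUY: BJU={C,G,T} ∩ Y={C} → {C} (+0)
site 0, node BIJUY: BJUY={C} ∪ I={G} → {C,G} (+1)
site 0, node EZ: E={T} ∩ Z={T} → {T} (+0)
site 0, node BEIJUYZ: BIJUY={C,G} ∪ EZ={T} → {C,G,T} (+1)
site 1, node BU: B={T} ∪ U={A} → {A,T} (+1)
site 1, node BJU: BU={A,T} ∪ J={C} → {A,C,T} (+1)
site 1, node BJUY: BJU={A,C,T} ∩ Y={A} → {A} (+0)
site 1, node BIJUY: BJUY={A} ∩ I={A} → {A} (+0)
site 1, node EZ: E={T} ∪ Z={C} → {C,T} (+1)
site 1, node BEIJUYZ: BIJUY={A} ∪ EZ={C,T} → {A,C,T} (+1)
site 2, node BU: B={T} ∩ U={T} → {T} (+0)
site 2, node BJU: BU={T} ∪ J={A} → {A,T} (+1)
site 2, node BJUY: BJU={A,T} ∪ Y={C} → {A,C,T} (+1)
site 2, node BIJUY: BJUY={A,C,T} ∩ I={T} → {T} (+0)
site 2, node EZ: E={G} ∪ Z={C} → {C,G} (+1)
site 2, node BEIJUYZ: BIJUY={T} ∪ EZ={C,G} → {C,G,T} (+1)
site 3, node BU: B={G} ∪ U={A} → {A,G} (+1)
site 3, node BJU: BU={A,G} ∩ J={G} → {G} (+0)
site 3, node BJUY: BJU={G} ∪ Y={A} → {A,G} (+1)
site 3, node BIJUY: BJUY={A,G} ∩ I={A} → {A} (+0)
site 3, node EZ: E={C} ∪ Z={T} → {C,T} (+1)
site 3, node BEIJUYZ: BIJUY={A} ∪ EZ={C,T} → {A,C,T} (+1)
site 4, node BU: B={A} ∪ U={C} → {A,C} (+1)
site 4, node BJU: BU={A,C} ∪ J={T} → {A,C,T} (+1)
site 4, node BJUY: BJU={A,C,T} ∩ Y={C} → {C} (+0)
site 4, node BIJUY: BJUY={C} ∩ I={C} → {C} (+0)
site 4, node EZ: E={A} ∪ Z={T} → {A,T} (+1)
site 4, node BEIJUYZ: BIJUY={C} ∪ EZ={A,T} → {A,C,T} (+1)
site 5, node BU: B={A} ∩ U={A} → {A} (+0)
site 5, node BJU: BU={A} ∪ J={G} → {A,G} (+1)
site 5, node BJUY: BJU={A,G} ∪ Y={C} → {A,C,G} (+1)
site 5, node BIJUY: BJUY={A,C,G} ∩ I={C} → {C} (+0)
site 5, node EZ: E={A} ∩ Z={A} → {A} (+0)
site 5, node BEIJUYZ: BIJUY={C} ∪ EZ={A} → {A,C} (+1)
per-site changes: [4, 4, 4, 4, 4, 3]; total = 23

3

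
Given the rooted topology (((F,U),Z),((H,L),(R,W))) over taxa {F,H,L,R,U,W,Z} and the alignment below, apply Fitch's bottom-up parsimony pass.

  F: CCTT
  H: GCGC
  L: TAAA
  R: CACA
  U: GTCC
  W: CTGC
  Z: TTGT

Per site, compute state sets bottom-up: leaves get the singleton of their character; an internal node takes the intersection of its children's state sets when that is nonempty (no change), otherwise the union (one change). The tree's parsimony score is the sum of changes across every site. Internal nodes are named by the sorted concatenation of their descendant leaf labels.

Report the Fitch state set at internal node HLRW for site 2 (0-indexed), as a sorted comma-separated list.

G

[col 0] FU: children F:{C}, U:{G} ∪→ {C,G}; cost 1
[col 0] FUZ: children FU:{C,G}, Z:{T} ∪→ {C,G,T}; cost 1
[col 0] HL: children H:{G}, L:{T} ∪→ {G,T}; cost 1
[col 0] RW: children R:{C}, W:{C} ∩→ {C}; cost 0
[col 0] HLRW: children HL:{G,T}, RW:{C} ∪→ {C,G,T}; cost 1
[col 0] FHLRUWZ: children FUZ:{C,G,T}, HLRW:{C,G,T} ∩→ {C,G,T}; cost 0
[col 1] FU: children F:{C}, U:{T} ∪→ {C,T}; cost 1
[col 1] FUZ: children FU:{C,T}, Z:{T} ∩→ {T}; cost 0
[col 1] HL: children H:{C}, L:{A} ∪→ {A,C}; cost 1
[col 1] RW: children R:{A}, W:{T} ∪→ {A,T}; cost 1
[col 1] HLRW: children HL:{A,C}, RW:{A,T} ∩→ {A}; cost 0
[col 1] FHLRUWZ: children FUZ:{T}, HLRW:{A} ∪→ {A,T}; cost 1
[col 2] FU: children F:{T}, U:{C} ∪→ {C,T}; cost 1
[col 2] FUZ: children FU:{C,T}, Z:{G} ∪→ {C,G,T}; cost 1
[col 2] HL: children H:{G}, L:{A} ∪→ {A,G}; cost 1
[col 2] RW: children R:{C}, W:{G} ∪→ {C,G}; cost 1
[col 2] HLRW: children HL:{A,G}, RW:{C,G} ∩→ {G}; cost 0
[col 2] FHLRUWZ: children FUZ:{C,G,T}, HLRW:{G} ∩→ {G}; cost 0
[col 3] FU: children F:{T}, U:{C} ∪→ {C,T}; cost 1
[col 3] FUZ: children FU:{C,T}, Z:{T} ∩→ {T}; cost 0
[col 3] HL: children H:{C}, L:{A} ∪→ {A,C}; cost 1
[col 3] RW: children R:{A}, W:{C} ∪→ {A,C}; cost 1
[col 3] HLRW: children HL:{A,C}, RW:{A,C} ∩→ {A,C}; cost 0
[col 3] FHLRUWZ: children FUZ:{T}, HLRW:{A,C} ∪→ {A,C,T}; cost 1
per-site changes: [4, 4, 4, 4]; total = 16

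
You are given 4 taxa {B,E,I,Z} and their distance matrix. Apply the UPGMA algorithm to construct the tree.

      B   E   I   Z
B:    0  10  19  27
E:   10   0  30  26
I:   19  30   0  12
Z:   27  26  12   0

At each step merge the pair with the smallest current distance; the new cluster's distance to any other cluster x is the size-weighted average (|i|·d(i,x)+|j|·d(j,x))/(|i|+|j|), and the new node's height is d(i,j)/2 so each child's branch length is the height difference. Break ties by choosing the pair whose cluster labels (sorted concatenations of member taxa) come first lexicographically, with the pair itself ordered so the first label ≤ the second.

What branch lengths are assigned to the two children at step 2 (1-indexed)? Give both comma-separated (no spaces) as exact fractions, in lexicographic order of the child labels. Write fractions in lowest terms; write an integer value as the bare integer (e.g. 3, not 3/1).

6,6

1. join B+E (d=10) ⇒ BE; edges |B|=5, |E|=5
  updated: d(BE,I)=49/2, d(BE,Z)=53/2
2. join I+Z (d=12) ⇒ IZ; edges |I|=6, |Z|=6
  updated: d(BE,IZ)=51/2
3. join BE+IZ (d=51/2) ⇒ BEIZ; edges |BE|=31/4, |IZ|=27/4
final tree: ((B:5,E:5):31/4,(I:6,Z:6):27/4)
total length: 73/2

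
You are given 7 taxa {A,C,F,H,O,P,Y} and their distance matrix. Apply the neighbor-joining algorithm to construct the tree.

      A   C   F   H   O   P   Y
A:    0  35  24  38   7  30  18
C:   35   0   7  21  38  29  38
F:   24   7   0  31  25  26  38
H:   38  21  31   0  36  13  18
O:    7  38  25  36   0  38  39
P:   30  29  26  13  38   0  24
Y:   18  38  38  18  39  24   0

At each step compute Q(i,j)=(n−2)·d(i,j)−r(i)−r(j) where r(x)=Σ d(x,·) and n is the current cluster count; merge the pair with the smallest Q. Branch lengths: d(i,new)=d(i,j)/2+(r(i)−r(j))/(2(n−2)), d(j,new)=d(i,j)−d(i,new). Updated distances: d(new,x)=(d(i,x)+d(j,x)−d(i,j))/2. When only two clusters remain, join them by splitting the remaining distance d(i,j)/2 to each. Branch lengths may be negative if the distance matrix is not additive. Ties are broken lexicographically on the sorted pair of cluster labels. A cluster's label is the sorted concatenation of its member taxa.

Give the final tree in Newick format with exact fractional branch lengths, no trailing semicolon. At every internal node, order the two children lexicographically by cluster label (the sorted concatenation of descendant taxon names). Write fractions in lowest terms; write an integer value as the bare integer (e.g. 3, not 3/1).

iteration 1: select A,O (d=7, Q=-300); attach at lengths (2/5, 33/5); label the merged cluster AO
  updated: d(AO,C)=33, d(AO,F)=21, d(AO,H)=67/2, d(AO,P)=61/2, d(AO,Y)=25
iteration 2: select C,F (d=7, Q=-223); attach at lengths (33/8, 23/8); label the merged cluster CF
  updated: d(AO,CF)=47/2, d(CF,H)=45/2, d(CF,P)=24, d(CF,Y)=69/2
iteration 3: select AO,CF (d=47/2, Q=-293/2); attach at lengths (157/12, 125/12); label the merged cluster ACFO
  updated: d(ACFO,H)=65/4, d(ACFO,P)=31/2, d(ACFO,Y)=18
iteration 4: select ACFO,Y (d=18, Q=-295/4); attach at lengths (103/16, 185/16); label the merged cluster ACFOY
  updated: d(ACFOY,H)=65/8, d(ACFOY,P)=43/4
iteration 5: select ACFOY,H (d=65/8, Q=-255/8); attach at lengths (47/16, 83/16); label the merged cluster ACFHOY
  updated: d(ACFHOY,P)=125/16
iteration 6: select ACFHOY,P (d=125/16); attach at lengths (125/32, 125/32); label the merged cluster ACFHOPY
final tree: (((((A:2/5,O:33/5):157/12,(C:33/8,F:23/8):125/12):103/16,Y:185/16):47/16,H:83/16):125/32,P:125/32)
total length: 1143/16

(((((A:2/5,O:33/5):157/12,(C:33/8,F:23/8):125/12):103/16,Y:185/16):47/16,H:83/16):125/32,P:125/32)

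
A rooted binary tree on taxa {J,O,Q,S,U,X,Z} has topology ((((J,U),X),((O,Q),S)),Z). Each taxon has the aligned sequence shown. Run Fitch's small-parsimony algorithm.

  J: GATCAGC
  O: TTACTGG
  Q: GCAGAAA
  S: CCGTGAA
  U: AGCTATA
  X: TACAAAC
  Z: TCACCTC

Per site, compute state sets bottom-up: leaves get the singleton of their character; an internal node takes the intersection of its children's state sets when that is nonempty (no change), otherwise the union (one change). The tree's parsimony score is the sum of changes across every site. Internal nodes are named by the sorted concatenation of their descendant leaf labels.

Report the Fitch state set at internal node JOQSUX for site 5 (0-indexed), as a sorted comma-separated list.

JU@0: {G} ∪ {A} = {A,G} (union, +1)
JUX@0: {A,G} ∪ {T} = {A,G,T} (union, +1)
OQ@0: {T} ∪ {G} = {G,T} (union, +1)
OQS@0: {G,T} ∪ {C} = {C,G,T} (union, +1)
JOQSUX@0: {A,G,T} ∩ {C,G,T} = {G,T} (intersection, +0)
JOQSUXZ@0: {G,T} ∩ {T} = {T} (intersection, +0)
JU@1: {A} ∪ {G} = {A,G} (union, +1)
JUX@1: {A,G} ∩ {A} = {A} (intersection, +0)
OQ@1: {T} ∪ {C} = {C,T} (union, +1)
OQS@1: {C,T} ∩ {C} = {C} (intersection, +0)
JOQSUX@1: {A} ∪ {C} = {A,C} (union, +1)
JOQSUXZ@1: {A,C} ∩ {C} = {C} (intersection, +0)
JU@2: {T} ∪ {C} = {C,T} (union, +1)
JUX@2: {C,T} ∩ {C} = {C} (intersection, +0)
OQ@2: {A} ∩ {A} = {A} (intersection, +0)
OQS@2: {A} ∪ {G} = {A,G} (union, +1)
JOQSUX@2: {C} ∪ {A,G} = {A,C,G} (union, +1)
JOQSUXZ@2: {A,C,G} ∩ {A} = {A} (intersection, +0)
JU@3: {C} ∪ {T} = {C,T} (union, +1)
JUX@3: {C,T} ∪ {A} = {A,C,T} (union, +1)
OQ@3: {C} ∪ {G} = {C,G} (union, +1)
OQS@3: {C,G} ∪ {T} = {C,G,T} (union, +1)
JOQSUX@3: {A,C,T} ∩ {C,G,T} = {C,T} (intersection, +0)
JOQSUXZ@3: {C,T} ∩ {C} = {C} (intersection, +0)
JU@4: {A} ∩ {A} = {A} (intersection, +0)
JUX@4: {A} ∩ {A} = {A} (intersection, +0)
OQ@4: {T} ∪ {A} = {A,T} (union, +1)
OQS@4: {A,T} ∪ {G} = {A,G,T} (union, +1)
JOQSUX@4: {A} ∩ {A,G,T} = {A} (intersection, +0)
JOQSUXZ@4: {A} ∪ {C} = {A,C} (union, +1)
JU@5: {G} ∪ {T} = {G,T} (union, +1)
JUX@5: {G,T} ∪ {A} = {A,G,T} (union, +1)
OQ@5: {G} ∪ {A} = {A,G} (union, +1)
OQS@5: {A,G} ∩ {A} = {A} (intersection, +0)
JOQSUX@5: {A,G,T} ∩ {A} = {A} (intersection, +0)
JOQSUXZ@5: {A} ∪ {T} = {A,T} (union, +1)
JU@6: {C} ∪ {A} = {A,C} (union, +1)
JUX@6: {A,C} ∩ {C} = {C} (intersection, +0)
OQ@6: {G} ∪ {A} = {A,G} (union, +1)
OQS@6: {A,G} ∩ {A} = {A} (intersection, +0)
JOQSUX@6: {C} ∪ {A} = {A,C} (union, +1)
JOQSUXZ@6: {A,C} ∩ {C} = {C} (intersection, +0)
per-site changes: [4, 3, 3, 4, 3, 4, 3]; total = 24

A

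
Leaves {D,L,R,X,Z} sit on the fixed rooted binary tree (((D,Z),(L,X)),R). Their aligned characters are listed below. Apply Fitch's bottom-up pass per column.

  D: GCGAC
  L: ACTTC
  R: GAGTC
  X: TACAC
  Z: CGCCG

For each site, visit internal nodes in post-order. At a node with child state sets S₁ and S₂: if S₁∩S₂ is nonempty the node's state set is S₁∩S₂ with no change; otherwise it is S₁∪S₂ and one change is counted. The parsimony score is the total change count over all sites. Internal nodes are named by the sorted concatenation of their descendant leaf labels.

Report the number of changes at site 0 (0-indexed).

[col 0] DZ: children D:{G}, Z:{C} ∪→ {C,G}; cost 1
[col 0] LX: children L:{A}, X:{T} ∪→ {A,T}; cost 1
[col 0] DLXZ: children DZ:{C,G}, LX:{A,T} ∪→ {A,C,G,T}; cost 1
[col 0] DLRXZ: children DLXZ:{A,C,G,T}, R:{G} ∩→ {G}; cost 0
[col 1] DZ: children D:{C}, Z:{G} ∪→ {C,G}; cost 1
[col 1] LX: children L:{C}, X:{A} ∪→ {A,C}; cost 1
[col 1] DLXZ: children DZ:{C,G}, LX:{A,C} ∩→ {C}; cost 0
[col 1] DLRXZ: children DLXZ:{C}, R:{A} ∪→ {A,C}; cost 1
[col 2] DZ: children D:{G}, Z:{C} ∪→ {C,G}; cost 1
[col 2] LX: children L:{T}, X:{C} ∪→ {C,T}; cost 1
[col 2] DLXZ: children DZ:{C,G}, LX:{C,T} ∩→ {C}; cost 0
[col 2] DLRXZ: children DLXZ:{C}, R:{G} ∪→ {C,G}; cost 1
[col 3] DZ: children D:{A}, Z:{C} ∪→ {A,C}; cost 1
[col 3] LX: children L:{T}, X:{A} ∪→ {A,T}; cost 1
[col 3] DLXZ: children DZ:{A,C}, LX:{A,T} ∩→ {A}; cost 0
[col 3] DLRXZ: children DLXZ:{A}, R:{T} ∪→ {A,T}; cost 1
[col 4] DZ: children D:{C}, Z:{G} ∪→ {C,G}; cost 1
[col 4] LX: children L:{C}, X:{C} ∩→ {C}; cost 0
[col 4] DLXZ: children DZ:{C,G}, LX:{C} ∩→ {C}; cost 0
[col 4] DLRXZ: children DLXZ:{C}, R:{C} ∩→ {C}; cost 0
per-site changes: [3, 3, 3, 3, 1]; total = 13

3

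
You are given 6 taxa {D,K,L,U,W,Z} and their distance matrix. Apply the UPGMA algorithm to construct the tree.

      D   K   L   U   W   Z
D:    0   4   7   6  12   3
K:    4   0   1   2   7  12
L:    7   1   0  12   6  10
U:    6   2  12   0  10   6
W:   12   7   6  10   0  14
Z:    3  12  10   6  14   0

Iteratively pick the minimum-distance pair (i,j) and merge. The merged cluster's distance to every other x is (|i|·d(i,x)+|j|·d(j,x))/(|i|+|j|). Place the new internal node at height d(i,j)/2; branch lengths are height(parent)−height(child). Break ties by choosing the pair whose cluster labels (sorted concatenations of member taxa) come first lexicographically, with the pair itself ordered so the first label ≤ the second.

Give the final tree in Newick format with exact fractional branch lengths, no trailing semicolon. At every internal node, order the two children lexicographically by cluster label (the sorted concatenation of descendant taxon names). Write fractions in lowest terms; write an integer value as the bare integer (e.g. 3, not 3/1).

step 1: merge (K,L) at d=1; branch lengths K→1/2, L→1/2; new cluster KL
  updated: d(D,KL)=11/2, d(KL,U)=7, d(KL,W)=13/2, d(KL,Z)=11
step 2: merge (D,Z) at d=3; branch lengths D→3/2, Z→3/2; new cluster DZ
  updated: d(DZ,KL)=33/4, d(DZ,U)=6, d(DZ,W)=13
step 3: merge (DZ,U) at d=6; branch lengths DZ→3/2, U→3; new cluster DUZ
  updated: d(DUZ,KL)=47/6, d(DUZ,W)=12
step 4: merge (KL,W) at d=13/2; branch lengths KL→11/4, W→13/4; new cluster KLW
  updated: d(DUZ,KLW)=83/9
step 5: merge (DUZ,KLW) at d=83/9; branch lengths DUZ→29/18, KLW→49/36; new cluster DKLUWZ
final tree: (((D:3/2,Z:3/2):3/2,U:3):29/18,((K:1/2,L:1/2):11/4,W:13/4):49/36)
total length: 629/36

(((D:3/2,Z:3/2):3/2,U:3):29/18,((K:1/2,L:1/2):11/4,W:13/4):49/36)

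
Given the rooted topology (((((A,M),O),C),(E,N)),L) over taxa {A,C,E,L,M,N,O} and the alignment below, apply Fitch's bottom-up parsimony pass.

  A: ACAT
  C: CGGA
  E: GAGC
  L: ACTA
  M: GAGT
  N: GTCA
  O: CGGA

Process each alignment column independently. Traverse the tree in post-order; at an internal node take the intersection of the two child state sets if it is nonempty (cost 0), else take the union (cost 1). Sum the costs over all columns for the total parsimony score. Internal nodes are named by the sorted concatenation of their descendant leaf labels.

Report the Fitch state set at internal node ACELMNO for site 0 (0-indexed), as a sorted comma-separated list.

A,C,G

site 0, node AM: A={A} ∪ M={G} → {A,G} (+1)
site 0, node AMO: AM={A,G} ∪ O={C} → {A,C,G} (+1)
site 0, node ACMO: AMO={A,C,G} ∩ C={C} → {C} (+0)
site 0, node EN: E={G} ∩ N={G} → {G} (+0)
site 0, node ACEMNO: ACMO={C} ∪ EN={G} → {C,G} (+1)
site 0, node ACELMNO: ACEMNO={C,G} ∪ L={A} → {A,C,G} (+1)
site 1, node AM: A={C} ∪ M={A} → {A,C} (+1)
site 1, node AMO: AM={A,C} ∪ O={G} → {A,C,G} (+1)
site 1, node ACMO: AMO={A,C,G} ∩ C={G} → {G} (+0)
site 1, node EN: E={A} ∪ N={T} → {A,T} (+1)
site 1, node ACEMNO: ACMO={G} ∪ EN={A,T} → {A,G,T} (+1)
site 1, node ACELMNO: ACEMNO={A,G,T} ∪ L={C} → {A,C,G,T} (+1)
site 2, node AM: A={A} ∪ M={G} → {A,G} (+1)
site 2, node AMO: AM={A,G} ∩ O={G} → {G} (+0)
site 2, node ACMO: AMO={G} ∩ C={G} → {G} (+0)
site 2, node EN: E={G} ∪ N={C} → {C,G} (+1)
site 2, node ACEMNO: ACMO={G} ∩ EN={C,G} → {G} (+0)
site 2, node ACELMNO: ACEMNO={G} ∪ L={T} → {G,T} (+1)
site 3, node AM: A={T} ∩ M={T} → {T} (+0)
site 3, node AMO: AM={T} ∪ O={A} → {A,T} (+1)
site 3, node ACMO: AMO={A,T} ∩ C={A} → {A} (+0)
site 3, node EN: E={C} ∪ N={A} → {A,C} (+1)
site 3, node ACEMNO: ACMO={A} ∩ EN={A,C} → {A} (+0)
site 3, node ACELMNO: ACEMNO={A} ∩ L={A} → {A} (+0)
per-site changes: [4, 5, 3, 2]; total = 14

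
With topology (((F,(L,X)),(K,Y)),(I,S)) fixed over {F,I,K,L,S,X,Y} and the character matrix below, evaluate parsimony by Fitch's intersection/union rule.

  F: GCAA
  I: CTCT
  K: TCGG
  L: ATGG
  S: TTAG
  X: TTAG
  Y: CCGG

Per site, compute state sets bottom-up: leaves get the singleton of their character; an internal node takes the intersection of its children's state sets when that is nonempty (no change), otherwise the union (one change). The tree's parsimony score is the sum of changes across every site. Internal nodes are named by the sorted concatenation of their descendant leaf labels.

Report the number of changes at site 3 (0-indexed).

site 0, node LX: L={A} ∪ X={T} → {A,T} (+1)
site 0, node FLX: F={G} ∪ LX={A,T} → {A,G,T} (+1)
site 0, node KY: K={T} ∪ Y={C} → {C,T} (+1)
site 0, node FKLXY: FLX={A,G,T} ∩ KY={C,T} → {T} (+0)
site 0, node IS: I={C} ∪ S={T} → {C,T} (+1)
site 0, node FIKLSXY: FKLXY={T} ∩ IS={C,T} → {T} (+0)
site 1, node LX: L={T} ∩ X={T} → {T} (+0)
site 1, node FLX: F={C} ∪ LX={T} → {C,T} (+1)
site 1, node KY: K={C} ∩ Y={C} → {C} (+0)
site 1, node FKLXY: FLX={C,T} ∩ KY={C} → {C} (+0)
site 1, node IS: I={T} ∩ S={T} → {T} (+0)
site 1, node FIKLSXY: FKLXY={C} ∪ IS={T} → {C,T} (+1)
site 2, node LX: L={G} ∪ X={A} → {A,G} (+1)
site 2, node FLX: F={A} ∩ LX={A,G} → {A} (+0)
site 2, node KY: K={G} ∩ Y={G} → {G} (+0)
site 2, node FKLXY: FLX={A} ∪ KY={G} → {A,G} (+1)
site 2, node IS: I={C} ∪ S={A} → {A,C} (+1)
site 2, node FIKLSXY: FKLXY={A,G} ∩ IS={A,C} → {A} (+0)
site 3, node LX: L={G} ∩ X={G} → {G} (+0)
site 3, node FLX: F={A} ∪ LX={G} → {A,G} (+1)
site 3, node KY: K={G} ∩ Y={G} → {G} (+0)
site 3, node FKLXY: FLX={A,G} ∩ KY={G} → {G} (+0)
site 3, node IS: I={T} ∪ S={G} → {G,T} (+1)
site 3, node FIKLSXY: FKLXY={G} ∩ IS={G,T} → {G} (+0)
per-site changes: [4, 2, 3, 2]; total = 11

2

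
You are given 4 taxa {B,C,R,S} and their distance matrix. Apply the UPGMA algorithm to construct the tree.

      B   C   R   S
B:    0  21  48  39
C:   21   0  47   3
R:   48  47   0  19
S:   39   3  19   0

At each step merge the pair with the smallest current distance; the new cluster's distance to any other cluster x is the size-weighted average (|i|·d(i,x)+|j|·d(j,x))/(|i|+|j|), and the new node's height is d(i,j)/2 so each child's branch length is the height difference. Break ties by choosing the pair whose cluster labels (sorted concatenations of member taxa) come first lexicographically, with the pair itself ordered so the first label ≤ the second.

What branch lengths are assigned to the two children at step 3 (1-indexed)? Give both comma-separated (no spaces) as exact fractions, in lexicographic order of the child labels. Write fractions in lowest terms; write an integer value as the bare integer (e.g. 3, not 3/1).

iteration 1: select C,S (d=3); attach at lengths (3/2, 3/2); label the merged cluster CS
  updated: d(B,CS)=30, d(CS,R)=33
iteration 2: select B,CS (d=30); attach at lengths (15, 27/2); label the merged cluster BCS
  updated: d(BCS,R)=38
iteration 3: select BCS,R (d=38); attach at lengths (4, 19); label the merged cluster BCRS
final tree: ((B:15,(C:3/2,S:3/2):27/2):4,R:19)
total length: 109/2

4,19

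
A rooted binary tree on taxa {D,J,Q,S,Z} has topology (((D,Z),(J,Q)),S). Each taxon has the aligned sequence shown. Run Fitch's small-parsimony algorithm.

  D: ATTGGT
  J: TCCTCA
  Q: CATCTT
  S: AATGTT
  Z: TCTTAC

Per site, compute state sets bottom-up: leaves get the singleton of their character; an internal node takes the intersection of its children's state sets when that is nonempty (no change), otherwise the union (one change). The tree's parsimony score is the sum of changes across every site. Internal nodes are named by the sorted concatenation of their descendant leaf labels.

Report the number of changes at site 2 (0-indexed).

1

DZ@0: {A} ∪ {T} = {A,T} (union, +1)
JQ@0: {T} ∪ {C} = {C,T} (union, +1)
DJQZ@0: {A,T} ∩ {C,T} = {T} (intersection, +0)
DJQSZ@0: {T} ∪ {A} = {A,T} (union, +1)
DZ@1: {T} ∪ {C} = {C,T} (union, +1)
JQ@1: {C} ∪ {A} = {A,C} (union, +1)
DJQZ@1: {C,T} ∩ {A,C} = {C} (intersection, +0)
DJQSZ@1: {C} ∪ {A} = {A,C} (union, +1)
DZ@2: {T} ∩ {T} = {T} (intersection, +0)
JQ@2: {C} ∪ {T} = {C,T} (union, +1)
DJQZ@2: {T} ∩ {C,T} = {T} (intersection, +0)
DJQSZ@2: {T} ∩ {T} = {T} (intersection, +0)
DZ@3: {G} ∪ {T} = {G,T} (union, +1)
JQ@3: {T} ∪ {C} = {C,T} (union, +1)
DJQZ@3: {G,T} ∩ {C,T} = {T} (intersection, +0)
DJQSZ@3: {T} ∪ {G} = {G,T} (union, +1)
DZ@4: {G} ∪ {A} = {A,G} (union, +1)
JQ@4: {C} ∪ {T} = {C,T} (union, +1)
DJQZ@4: {A,G} ∪ {C,T} = {A,C,G,T} (union, +1)
DJQSZ@4: {A,C,G,T} ∩ {T} = {T} (intersection, +0)
DZ@5: {T} ∪ {C} = {C,T} (union, +1)
JQ@5: {A} ∪ {T} = {A,T} (union, +1)
DJQZ@5: {C,T} ∩ {A,T} = {T} (intersection, +0)
DJQSZ@5: {T} ∩ {T} = {T} (intersection, +0)
per-site changes: [3, 3, 1, 3, 3, 2]; total = 15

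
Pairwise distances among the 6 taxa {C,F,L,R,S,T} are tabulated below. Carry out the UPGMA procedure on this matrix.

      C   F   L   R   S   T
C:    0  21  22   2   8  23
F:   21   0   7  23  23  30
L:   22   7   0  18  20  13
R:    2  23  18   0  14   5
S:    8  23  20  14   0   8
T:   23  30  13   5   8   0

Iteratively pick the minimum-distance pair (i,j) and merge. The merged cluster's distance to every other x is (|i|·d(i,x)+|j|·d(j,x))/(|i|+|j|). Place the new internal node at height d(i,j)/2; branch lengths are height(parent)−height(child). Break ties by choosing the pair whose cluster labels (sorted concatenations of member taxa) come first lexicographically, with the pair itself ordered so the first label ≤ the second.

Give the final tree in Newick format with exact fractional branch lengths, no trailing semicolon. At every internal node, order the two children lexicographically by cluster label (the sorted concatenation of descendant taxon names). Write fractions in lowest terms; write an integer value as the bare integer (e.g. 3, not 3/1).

iteration 1: select C,R (d=2); attach at lengths (1, 1); label the merged cluster CR
  updated: d(CR,F)=22, d(CR,L)=20, d(CR,S)=11, d(CR,T)=14
iteration 2: select F,L (d=7); attach at lengths (7/2, 7/2); label the merged cluster FL
  updated: d(CR,FL)=21, d(FL,S)=43/2, d(FL,T)=43/2
iteration 3: select S,T (d=8); attach at lengths (4, 4); label the merged cluster ST
  updated: d(CR,ST)=25/2, d(FL,ST)=43/2
iteration 4: select CR,ST (d=25/2); attach at lengths (21/4, 9/4); label the merged cluster CRST
  updated: d(CRST,FL)=85/4
iteration 5: select CRST,FL (d=85/4); attach at lengths (35/8, 57/8); label the merged cluster CFLRST
final tree: (((C:1,R:1):21/4,(S:4,T:4):9/4):35/8,(F:7/2,L:7/2):57/8)
total length: 36

(((C:1,R:1):21/4,(S:4,T:4):9/4):35/8,(F:7/2,L:7/2):57/8)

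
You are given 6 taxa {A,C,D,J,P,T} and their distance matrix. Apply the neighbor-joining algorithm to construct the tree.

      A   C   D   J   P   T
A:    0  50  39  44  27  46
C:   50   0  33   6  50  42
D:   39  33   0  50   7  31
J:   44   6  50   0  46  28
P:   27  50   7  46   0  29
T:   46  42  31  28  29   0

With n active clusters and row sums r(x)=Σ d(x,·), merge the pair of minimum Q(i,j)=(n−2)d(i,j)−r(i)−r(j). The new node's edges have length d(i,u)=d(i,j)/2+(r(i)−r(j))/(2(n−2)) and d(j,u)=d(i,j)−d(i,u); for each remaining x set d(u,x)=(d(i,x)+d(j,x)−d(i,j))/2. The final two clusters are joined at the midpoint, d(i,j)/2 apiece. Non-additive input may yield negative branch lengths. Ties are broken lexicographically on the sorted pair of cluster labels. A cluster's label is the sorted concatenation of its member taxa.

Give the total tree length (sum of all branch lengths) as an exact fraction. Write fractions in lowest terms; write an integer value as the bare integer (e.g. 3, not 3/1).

step 1: merge (C,J) at d=6, Q=-331; branch lengths C→31/8, J→17/8; new cluster CJ
  updated: d(A,CJ)=44, d(CJ,D)=77/2, d(CJ,P)=45, d(CJ,T)=32
step 2: merge (D,P) at d=7, Q=-405/2; branch lengths D→19/4, P→9/4; new cluster DP
  updated: d(A,DP)=59/2, d(CJ,DP)=153/4, d(DP,T)=53/2
step 3: merge (A,DP) at d=59/2, Q=-619/4; branch lengths A→337/16, DP→135/16; new cluster ADP
  updated: d(ADP,CJ)=211/8, d(ADP,T)=43/2
step 4: merge (ADP,CJ) at d=211/8, Q=-639/8; branch lengths ADP→127/16, CJ→295/16; new cluster ACDJP
  updated: d(ACDJP,T)=217/16
step 5: merge (ACDJP,T) at d=217/16; branch lengths ACDJP→217/32, T→217/32; new cluster ACDJPT
final tree: (((A:337/16,(D:19/4,P:9/4):135/16):127/16,(C:31/8,J:17/8):295/16):217/32,T:217/32)
total length: 1319/16

1319/16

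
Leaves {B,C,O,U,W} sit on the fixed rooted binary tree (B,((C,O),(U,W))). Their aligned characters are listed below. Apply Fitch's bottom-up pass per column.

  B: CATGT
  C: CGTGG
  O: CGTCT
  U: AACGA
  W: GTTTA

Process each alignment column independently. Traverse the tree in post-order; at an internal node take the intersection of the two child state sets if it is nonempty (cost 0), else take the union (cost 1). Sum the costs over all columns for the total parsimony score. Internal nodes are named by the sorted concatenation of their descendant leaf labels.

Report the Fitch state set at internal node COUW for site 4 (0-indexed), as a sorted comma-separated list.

A,G,T

site 0, node CO: C={C} ∩ O={C} → {C} (+0)
site 0, node UW: U={A} ∪ W={G} → {A,G} (+1)
site 0, node COUW: CO={C} ∪ UW={A,G} → {A,C,G} (+1)
site 0, node BCOUW: B={C} ∩ COUW={A,C,G} → {C} (+0)
site 1, node CO: C={G} ∩ O={G} → {G} (+0)
site 1, node UW: U={A} ∪ W={T} → {A,T} (+1)
site 1, node COUW: CO={G} ∪ UW={A,T} → {A,G,T} (+1)
site 1, node BCOUW: B={A} ∩ COUW={A,G,T} → {A} (+0)
site 2, node CO: C={T} ∩ O={T} → {T} (+0)
site 2, node UW: U={C} ∪ W={T} → {C,T} (+1)
site 2, node COUW: CO={T} ∩ UW={C,T} → {T} (+0)
site 2, node BCOUW: B={T} ∩ COUW={T} → {T} (+0)
site 3, node CO: C={G} ∪ O={C} → {C,G} (+1)
site 3, node UW: U={G} ∪ W={T} → {G,T} (+1)
site 3, node COUW: CO={C,G} ∩ UW={G,T} → {G} (+0)
site 3, node BCOUW: B={G} ∩ COUW={G} → {G} (+0)
site 4, node CO: C={G} ∪ O={T} → {G,T} (+1)
site 4, node UW: U={A} ∩ W={A} → {A} (+0)
site 4, node COUW: CO={G,T} ∪ UW={A} → {A,G,T} (+1)
site 4, node BCOUW: B={T} ∩ COUW={A,G,T} → {T} (+0)
per-site changes: [2, 2, 1, 2, 2]; total = 9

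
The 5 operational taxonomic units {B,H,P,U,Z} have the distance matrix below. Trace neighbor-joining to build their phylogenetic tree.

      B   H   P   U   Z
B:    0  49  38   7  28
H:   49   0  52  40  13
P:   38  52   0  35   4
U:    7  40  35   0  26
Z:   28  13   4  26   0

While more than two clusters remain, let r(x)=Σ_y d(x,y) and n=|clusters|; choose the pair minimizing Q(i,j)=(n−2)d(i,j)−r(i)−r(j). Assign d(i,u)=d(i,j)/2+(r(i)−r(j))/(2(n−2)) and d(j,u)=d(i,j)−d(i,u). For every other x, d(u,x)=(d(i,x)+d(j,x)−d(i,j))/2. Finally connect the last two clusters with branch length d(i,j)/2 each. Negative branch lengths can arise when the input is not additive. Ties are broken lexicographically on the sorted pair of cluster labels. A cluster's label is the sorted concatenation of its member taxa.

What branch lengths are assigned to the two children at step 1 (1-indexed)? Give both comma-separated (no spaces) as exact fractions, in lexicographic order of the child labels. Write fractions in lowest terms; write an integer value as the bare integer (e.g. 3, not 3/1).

35/6,7/6

1. join B+U (d=7, Q=-209) ⇒ BU; edges |B|=35/6, |U|=7/6
  updated: d(BU,H)=41, d(BU,P)=33, d(BU,Z)=47/2
2. join BU+H (d=41, Q=-243/2) ⇒ BHU; edges |BU|=147/8, |H|=181/8
  updated: d(BHU,P)=22, d(BHU,Z)=-9/4
3. join BHU+P (d=22, Q=-95/4) ⇒ BHPU; edges |BHU|=63/8, |P|=113/8
  updated: d(BHPU,Z)=-81/8
4. join BHPU+Z (d=-81/8) ⇒ BHPUZ; edges |BHPU|=-81/16, |Z|=-81/16
final tree: ((((B:35/6,U:7/6):147/8,H:181/8):63/8,P:113/8):-81/16,Z:-81/16)
total length: 479/8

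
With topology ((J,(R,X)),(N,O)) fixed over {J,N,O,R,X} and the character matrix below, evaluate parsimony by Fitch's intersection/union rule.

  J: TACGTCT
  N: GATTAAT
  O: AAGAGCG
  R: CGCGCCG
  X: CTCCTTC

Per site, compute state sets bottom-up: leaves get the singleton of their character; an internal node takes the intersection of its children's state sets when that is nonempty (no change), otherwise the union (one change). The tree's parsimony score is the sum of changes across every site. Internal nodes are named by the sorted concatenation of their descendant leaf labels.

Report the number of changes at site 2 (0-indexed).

2

site 0, node RX: R={C} ∩ X={C} → {C} (+0)
site 0, node JRX: J={T} ∪ RX={C} → {C,T} (+1)
site 0, node NO: N={G} ∪ O={A} → {A,G} (+1)
site 0, node JNORX: JRX={C,T} ∪ NO={A,G} → {A,C,G,T} (+1)
site 1, node RX: R={G} ∪ X={T} → {G,T} (+1)
site 1, node JRX: J={A} ∪ RX={G,T} → {A,G,T} (+1)
site 1, node NO: N={A} ∩ O={A} → {A} (+0)
site 1, node JNORX: JRX={A,G,T} ∩ NO={A} → {A} (+0)
site 2, node RX: R={C} ∩ X={C} → {C} (+0)
site 2, node JRX: J={C} ∩ RX={C} → {C} (+0)
site 2, node NO: N={T} ∪ O={G} → {G,T} (+1)
site 2, node JNORX: JRX={C} ∪ NO={G,T} → {C,G,T} (+1)
site 3, node RX: R={G} ∪ X={C} → {C,G} (+1)
site 3, node JRX: J={G} ∩ RX={C,G} → {G} (+0)
site 3, node NO: N={T} ∪ O={A} → {A,T} (+1)
site 3, node JNORX: JRX={G} ∪ NO={A,T} → {A,G,T} (+1)
site 4, node RX: R={C} ∪ X={T} → {C,T} (+1)
site 4, node JRX: J={T} ∩ RX={C,T} → {T} (+0)
site 4, node NO: N={A} ∪ O={G} → {A,G} (+1)
site 4, node JNORX: JRX={T} ∪ NO={A,G} → {A,G,T} (+1)
site 5, node RX: R={C} ∪ X={T} → {C,T} (+1)
site 5, node JRX: J={C} ∩ RX={C,T} → {C} (+0)
site 5, node NO: N={A} ∪ O={C} → {A,C} (+1)
site 5, node JNORX: JRX={C} ∩ NO={A,C} → {C} (+0)
site 6, node RX: R={G} ∪ X={C} → {C,G} (+1)
site 6, node JRX: J={T} ∪ RX={C,G} → {C,G,T} (+1)
site 6, node NO: N={T} ∪ O={G} → {G,T} (+1)
site 6, node JNORX: JRX={C,G,T} ∩ NO={G,T} → {G,T} (+0)
per-site changes: [3, 2, 2, 3, 3, 2, 3]; total = 18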